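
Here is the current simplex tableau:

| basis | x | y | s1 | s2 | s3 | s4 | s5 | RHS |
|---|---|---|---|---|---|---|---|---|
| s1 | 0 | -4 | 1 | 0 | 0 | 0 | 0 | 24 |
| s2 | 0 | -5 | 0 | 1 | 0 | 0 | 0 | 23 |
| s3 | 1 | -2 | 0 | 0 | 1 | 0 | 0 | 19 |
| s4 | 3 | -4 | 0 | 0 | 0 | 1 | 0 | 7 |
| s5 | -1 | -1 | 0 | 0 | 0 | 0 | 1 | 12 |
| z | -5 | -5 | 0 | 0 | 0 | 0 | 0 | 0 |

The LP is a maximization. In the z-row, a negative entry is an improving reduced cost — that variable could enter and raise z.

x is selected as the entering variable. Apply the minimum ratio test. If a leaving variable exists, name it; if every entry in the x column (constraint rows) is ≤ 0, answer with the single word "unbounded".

Ratios: row 1 (s1): entry 0 ≤ 0, skip; row 2 (s2): entry 0 ≤ 0, skip; row 3 (s3): 19/1 = 19; row 4 (s4): 7/3 = 7/3; row 5 (s5): entry -1 ≤ 0, skip.
Minimum ratio is in the s4 row, so s4 leaves.

s4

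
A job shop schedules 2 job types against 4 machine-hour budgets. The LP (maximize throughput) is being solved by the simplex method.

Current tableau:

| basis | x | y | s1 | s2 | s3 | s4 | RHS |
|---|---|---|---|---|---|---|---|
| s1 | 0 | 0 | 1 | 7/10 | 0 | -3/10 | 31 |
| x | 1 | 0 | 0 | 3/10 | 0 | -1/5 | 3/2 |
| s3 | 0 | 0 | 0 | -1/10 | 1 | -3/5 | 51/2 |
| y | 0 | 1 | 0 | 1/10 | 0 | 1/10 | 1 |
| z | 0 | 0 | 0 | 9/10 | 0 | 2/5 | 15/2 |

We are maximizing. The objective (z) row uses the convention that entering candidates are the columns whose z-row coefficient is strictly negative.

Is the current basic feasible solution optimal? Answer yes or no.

yes

No objective-row coefficient is strictly negative, so no entering variable exists; the tableau is optimal.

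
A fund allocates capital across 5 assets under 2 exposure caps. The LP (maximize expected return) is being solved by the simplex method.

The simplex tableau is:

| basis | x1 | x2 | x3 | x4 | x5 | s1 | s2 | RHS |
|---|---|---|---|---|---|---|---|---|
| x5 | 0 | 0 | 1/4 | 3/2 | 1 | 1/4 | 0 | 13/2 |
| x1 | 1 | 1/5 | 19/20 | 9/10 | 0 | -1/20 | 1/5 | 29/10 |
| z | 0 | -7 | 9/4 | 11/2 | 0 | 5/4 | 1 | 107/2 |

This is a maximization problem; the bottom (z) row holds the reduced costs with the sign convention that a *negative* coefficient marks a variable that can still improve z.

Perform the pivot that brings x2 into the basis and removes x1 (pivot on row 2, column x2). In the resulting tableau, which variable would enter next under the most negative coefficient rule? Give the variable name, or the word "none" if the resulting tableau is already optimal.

s1

Pivot element 1/5. New z-row = old z-row − (-7)·(row 2/(1/5)).
Updated z-row coefficients: x1: 35, x2: 0, x3: 71/2, x4: 37, x5: 0, s1: -1/2, s2: 8.
The most negative is -1/2 in column s1, so s1 would enter next.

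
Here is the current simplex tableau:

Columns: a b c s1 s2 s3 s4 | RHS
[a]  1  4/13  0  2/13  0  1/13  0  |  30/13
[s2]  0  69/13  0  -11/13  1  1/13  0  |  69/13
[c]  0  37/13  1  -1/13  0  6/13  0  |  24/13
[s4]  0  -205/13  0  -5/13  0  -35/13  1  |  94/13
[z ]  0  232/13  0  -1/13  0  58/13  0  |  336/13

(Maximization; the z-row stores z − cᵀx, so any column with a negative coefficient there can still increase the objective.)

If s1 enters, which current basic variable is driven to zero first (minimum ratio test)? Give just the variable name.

Ratios: row 1 (a): (30/13)/(2/13) = 15; row 2 (s2): entry -11/13 ≤ 0, skip; row 3 (c): entry -1/13 ≤ 0, skip; row 4 (s4): entry -5/13 ≤ 0, skip.
Minimum ratio 15 is in the a row, so a leaves.

a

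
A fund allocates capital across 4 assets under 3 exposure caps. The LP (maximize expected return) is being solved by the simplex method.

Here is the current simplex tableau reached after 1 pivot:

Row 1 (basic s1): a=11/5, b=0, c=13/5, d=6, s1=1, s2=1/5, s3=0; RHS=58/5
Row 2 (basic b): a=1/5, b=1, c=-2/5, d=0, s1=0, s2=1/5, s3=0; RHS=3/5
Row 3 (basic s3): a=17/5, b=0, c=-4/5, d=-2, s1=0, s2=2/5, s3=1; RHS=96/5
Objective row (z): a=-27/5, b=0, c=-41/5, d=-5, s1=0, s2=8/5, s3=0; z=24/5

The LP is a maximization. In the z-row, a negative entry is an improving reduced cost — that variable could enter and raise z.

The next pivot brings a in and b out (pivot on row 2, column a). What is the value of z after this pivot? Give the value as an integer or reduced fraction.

21

Minimum ratio for a: (3/5)/(1/5) = 3.
z changes by −(z-row coeff of a)·ratio = −(-27/5)·3 = 81/5.
New z = 24/5 + (81/5) = 21.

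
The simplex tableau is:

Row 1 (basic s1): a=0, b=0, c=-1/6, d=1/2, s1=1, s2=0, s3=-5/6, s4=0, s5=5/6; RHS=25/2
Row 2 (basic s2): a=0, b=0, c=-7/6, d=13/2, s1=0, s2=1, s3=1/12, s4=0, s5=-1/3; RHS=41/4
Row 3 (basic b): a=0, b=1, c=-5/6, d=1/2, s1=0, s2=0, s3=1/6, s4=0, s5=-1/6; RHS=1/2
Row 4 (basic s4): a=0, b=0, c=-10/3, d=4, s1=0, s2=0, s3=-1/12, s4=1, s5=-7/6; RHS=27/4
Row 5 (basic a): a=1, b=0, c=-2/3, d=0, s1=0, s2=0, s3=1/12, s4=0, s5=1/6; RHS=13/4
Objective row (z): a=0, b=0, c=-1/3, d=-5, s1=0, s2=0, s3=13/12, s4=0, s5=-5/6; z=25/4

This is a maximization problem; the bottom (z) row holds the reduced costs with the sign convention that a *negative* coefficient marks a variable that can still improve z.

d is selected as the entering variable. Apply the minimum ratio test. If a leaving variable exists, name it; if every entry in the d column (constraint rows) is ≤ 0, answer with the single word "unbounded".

b

Ratios: row 1 (s1): (25/2)/(1/2) = 25; row 2 (s2): (41/4)/(13/2) = 41/26; row 3 (b): (1/2)/(1/2) = 1; row 4 (s4): (27/4)/4 = 27/16; row 5 (a): entry 0 ≤ 0, skip.
Minimum ratio is in the b row, so b leaves.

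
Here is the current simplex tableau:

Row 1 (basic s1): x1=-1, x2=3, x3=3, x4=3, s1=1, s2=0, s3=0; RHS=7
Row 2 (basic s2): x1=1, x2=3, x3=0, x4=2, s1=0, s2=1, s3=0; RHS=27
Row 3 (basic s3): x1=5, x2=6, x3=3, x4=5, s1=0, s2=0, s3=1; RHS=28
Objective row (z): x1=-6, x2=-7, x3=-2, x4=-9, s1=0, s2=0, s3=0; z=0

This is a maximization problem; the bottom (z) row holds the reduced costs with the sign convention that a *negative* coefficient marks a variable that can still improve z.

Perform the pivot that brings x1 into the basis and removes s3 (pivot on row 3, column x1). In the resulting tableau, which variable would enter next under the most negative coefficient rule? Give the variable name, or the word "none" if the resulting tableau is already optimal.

x4

Pivot element 5. New z-row = old z-row − (-6)·(row 3/5).
Updated z-row coefficients: x1: 0, x2: 1/5, x3: 8/5, x4: -3, s1: 0, s2: 0, s3: 6/5.
The most negative is -3 in column x4, so x4 would enter next.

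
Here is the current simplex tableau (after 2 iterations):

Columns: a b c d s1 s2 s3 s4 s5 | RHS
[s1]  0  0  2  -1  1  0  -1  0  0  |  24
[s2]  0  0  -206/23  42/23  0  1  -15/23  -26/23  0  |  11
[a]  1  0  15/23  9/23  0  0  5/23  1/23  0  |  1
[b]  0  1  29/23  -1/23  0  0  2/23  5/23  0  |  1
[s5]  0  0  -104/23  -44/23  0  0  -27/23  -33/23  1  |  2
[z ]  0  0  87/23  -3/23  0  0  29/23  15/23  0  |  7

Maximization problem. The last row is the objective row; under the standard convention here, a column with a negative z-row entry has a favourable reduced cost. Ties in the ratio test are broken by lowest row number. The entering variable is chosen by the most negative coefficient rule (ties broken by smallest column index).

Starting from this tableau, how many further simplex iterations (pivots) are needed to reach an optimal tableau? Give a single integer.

1

pivot: d in, a out → z = 22/3
No improving column remains; optimal.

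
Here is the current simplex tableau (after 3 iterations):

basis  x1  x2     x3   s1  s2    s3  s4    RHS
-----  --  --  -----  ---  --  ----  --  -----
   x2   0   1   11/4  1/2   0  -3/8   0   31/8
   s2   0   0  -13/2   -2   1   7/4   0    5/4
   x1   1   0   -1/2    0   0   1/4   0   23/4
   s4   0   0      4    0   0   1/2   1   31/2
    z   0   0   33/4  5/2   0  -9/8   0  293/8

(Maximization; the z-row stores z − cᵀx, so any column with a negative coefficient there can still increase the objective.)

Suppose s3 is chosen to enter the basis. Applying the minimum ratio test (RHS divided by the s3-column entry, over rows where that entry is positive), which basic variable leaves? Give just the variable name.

s2

Ratios: row 1 (x2): entry -3/8 ≤ 0, skip; row 2 (s2): (5/4)/(7/4) = 5/7; row 3 (x1): (23/4)/(1/4) = 23; row 4 (s4): (31/2)/(1/2) = 31.
Minimum ratio 5/7 is in the s2 row, so s2 leaves.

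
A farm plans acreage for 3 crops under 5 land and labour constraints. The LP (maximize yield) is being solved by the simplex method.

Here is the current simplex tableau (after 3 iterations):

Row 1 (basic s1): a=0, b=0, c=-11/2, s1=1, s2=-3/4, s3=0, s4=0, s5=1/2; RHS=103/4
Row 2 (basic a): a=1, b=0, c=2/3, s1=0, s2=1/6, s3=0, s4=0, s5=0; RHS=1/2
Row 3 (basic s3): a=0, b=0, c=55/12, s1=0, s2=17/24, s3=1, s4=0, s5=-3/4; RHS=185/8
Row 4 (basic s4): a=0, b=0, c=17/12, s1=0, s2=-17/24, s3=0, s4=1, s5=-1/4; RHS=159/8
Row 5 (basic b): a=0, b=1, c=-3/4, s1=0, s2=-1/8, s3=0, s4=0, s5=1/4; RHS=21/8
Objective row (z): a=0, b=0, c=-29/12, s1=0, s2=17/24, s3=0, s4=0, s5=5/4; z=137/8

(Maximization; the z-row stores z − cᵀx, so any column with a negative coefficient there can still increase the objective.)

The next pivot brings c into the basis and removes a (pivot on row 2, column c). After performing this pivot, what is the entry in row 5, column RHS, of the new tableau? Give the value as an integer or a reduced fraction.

Pivot element is row 2, column c: 2/3.
Normalize row 2: new (row 2, RHS) = (1/2)/(2/3) = 3/4.
row 5 ← row 5 − (-3/4)·(new row 2): 21/8 − (-3/4)·(3/4) = 51/16.

51/16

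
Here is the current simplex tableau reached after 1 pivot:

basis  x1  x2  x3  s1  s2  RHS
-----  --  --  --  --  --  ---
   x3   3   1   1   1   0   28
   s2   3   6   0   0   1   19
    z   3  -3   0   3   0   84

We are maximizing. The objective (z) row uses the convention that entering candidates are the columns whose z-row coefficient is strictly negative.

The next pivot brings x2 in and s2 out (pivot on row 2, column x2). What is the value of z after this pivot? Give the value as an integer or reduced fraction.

Minimum ratio for x2: 19/6 = 19/6.
z changes by −(z-row coeff of x2)·ratio = −(-3)·(19/6) = 19/2.
New z = 84 + (19/2) = 187/2.

187/2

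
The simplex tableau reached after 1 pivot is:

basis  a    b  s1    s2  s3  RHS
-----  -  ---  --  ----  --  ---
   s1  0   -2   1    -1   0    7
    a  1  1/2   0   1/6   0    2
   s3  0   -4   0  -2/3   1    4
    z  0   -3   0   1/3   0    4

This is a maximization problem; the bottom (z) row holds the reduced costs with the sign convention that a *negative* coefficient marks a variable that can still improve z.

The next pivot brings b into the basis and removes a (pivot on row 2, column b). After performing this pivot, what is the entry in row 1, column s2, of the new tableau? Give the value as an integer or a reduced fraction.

-1/3

Pivot element is row 2, column b: 1/2.
Normalize row 2: new (row 2, s2) = (1/6)/(1/2) = 1/3.
row 1 ← row 1 − (-2)·(new row 2): -1 − (-2)·(1/3) = -1/3.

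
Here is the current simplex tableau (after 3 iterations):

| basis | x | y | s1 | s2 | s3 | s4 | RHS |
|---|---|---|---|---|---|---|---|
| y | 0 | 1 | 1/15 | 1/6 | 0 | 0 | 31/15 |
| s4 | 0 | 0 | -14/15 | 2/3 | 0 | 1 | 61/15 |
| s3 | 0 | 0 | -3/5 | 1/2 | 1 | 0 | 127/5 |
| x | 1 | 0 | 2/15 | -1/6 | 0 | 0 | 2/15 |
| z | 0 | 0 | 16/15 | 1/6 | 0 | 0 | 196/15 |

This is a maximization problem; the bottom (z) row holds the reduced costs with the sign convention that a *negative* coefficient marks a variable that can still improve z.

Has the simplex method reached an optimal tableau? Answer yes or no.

yes

No objective-row coefficient is strictly negative, so no entering variable exists; the tableau is optimal.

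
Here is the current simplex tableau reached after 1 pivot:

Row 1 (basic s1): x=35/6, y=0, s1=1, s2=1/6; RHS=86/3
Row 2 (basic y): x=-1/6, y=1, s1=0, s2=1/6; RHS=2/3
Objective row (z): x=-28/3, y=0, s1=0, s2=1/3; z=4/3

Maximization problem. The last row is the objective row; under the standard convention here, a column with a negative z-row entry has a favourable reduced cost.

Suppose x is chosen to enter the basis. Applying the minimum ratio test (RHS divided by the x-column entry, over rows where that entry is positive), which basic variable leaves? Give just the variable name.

s1

Ratios: row 1 (s1): (86/3)/(35/6) = 172/35; row 2 (y): entry -1/6 ≤ 0, skip.
Minimum ratio 172/35 is in the s1 row, so s1 leaves.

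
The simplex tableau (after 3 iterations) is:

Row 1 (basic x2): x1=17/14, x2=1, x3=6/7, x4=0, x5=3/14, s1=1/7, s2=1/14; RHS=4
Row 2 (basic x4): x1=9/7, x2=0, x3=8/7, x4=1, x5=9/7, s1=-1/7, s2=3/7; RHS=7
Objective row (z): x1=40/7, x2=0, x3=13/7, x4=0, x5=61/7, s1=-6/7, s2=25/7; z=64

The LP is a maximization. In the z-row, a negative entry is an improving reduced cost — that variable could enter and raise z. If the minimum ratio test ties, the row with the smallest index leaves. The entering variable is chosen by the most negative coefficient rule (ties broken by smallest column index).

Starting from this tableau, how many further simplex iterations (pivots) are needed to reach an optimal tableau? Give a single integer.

1

pivot: s1 in, x2 out → z = 88
No improving column remains; optimal.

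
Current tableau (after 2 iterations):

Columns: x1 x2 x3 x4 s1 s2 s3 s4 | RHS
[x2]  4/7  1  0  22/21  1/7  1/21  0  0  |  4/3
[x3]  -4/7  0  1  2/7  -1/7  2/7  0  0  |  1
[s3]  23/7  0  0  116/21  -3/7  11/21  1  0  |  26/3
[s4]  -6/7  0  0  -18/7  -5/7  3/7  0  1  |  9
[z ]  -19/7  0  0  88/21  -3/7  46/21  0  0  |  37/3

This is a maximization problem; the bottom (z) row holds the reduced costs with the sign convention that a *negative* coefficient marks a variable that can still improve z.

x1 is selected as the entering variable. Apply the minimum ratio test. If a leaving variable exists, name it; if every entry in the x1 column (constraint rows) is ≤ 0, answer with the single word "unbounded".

x2

Ratios: row 1 (x2): (4/3)/(4/7) = 7/3; row 2 (x3): entry -4/7 ≤ 0, skip; row 3 (s3): (26/3)/(23/7) = 182/69; row 4 (s4): entry -6/7 ≤ 0, skip.
Minimum ratio is in the x2 row, so x2 leaves.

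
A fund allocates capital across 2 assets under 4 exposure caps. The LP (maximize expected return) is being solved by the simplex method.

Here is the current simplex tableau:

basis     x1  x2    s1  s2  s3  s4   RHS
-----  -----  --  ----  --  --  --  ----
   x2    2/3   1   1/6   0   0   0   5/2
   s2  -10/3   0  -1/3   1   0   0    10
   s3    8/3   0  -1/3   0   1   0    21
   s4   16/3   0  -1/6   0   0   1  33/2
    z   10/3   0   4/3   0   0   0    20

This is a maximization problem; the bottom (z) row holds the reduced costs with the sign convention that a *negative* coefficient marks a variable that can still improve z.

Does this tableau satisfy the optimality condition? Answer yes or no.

yes

No objective-row coefficient is strictly negative, so no entering variable exists; the tableau is optimal.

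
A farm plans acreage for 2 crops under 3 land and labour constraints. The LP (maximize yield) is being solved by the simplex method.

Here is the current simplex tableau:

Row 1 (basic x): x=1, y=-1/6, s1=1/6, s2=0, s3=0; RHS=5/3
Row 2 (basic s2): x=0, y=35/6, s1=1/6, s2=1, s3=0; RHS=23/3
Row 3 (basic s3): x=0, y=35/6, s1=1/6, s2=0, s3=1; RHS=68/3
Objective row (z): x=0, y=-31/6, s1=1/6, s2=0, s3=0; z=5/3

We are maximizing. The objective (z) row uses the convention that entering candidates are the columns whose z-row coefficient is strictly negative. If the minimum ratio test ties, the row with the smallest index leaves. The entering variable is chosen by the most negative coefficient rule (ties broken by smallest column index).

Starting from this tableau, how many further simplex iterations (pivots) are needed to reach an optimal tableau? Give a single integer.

1

pivot: y in, s2 out → z = 296/35
No improving column remains; optimal.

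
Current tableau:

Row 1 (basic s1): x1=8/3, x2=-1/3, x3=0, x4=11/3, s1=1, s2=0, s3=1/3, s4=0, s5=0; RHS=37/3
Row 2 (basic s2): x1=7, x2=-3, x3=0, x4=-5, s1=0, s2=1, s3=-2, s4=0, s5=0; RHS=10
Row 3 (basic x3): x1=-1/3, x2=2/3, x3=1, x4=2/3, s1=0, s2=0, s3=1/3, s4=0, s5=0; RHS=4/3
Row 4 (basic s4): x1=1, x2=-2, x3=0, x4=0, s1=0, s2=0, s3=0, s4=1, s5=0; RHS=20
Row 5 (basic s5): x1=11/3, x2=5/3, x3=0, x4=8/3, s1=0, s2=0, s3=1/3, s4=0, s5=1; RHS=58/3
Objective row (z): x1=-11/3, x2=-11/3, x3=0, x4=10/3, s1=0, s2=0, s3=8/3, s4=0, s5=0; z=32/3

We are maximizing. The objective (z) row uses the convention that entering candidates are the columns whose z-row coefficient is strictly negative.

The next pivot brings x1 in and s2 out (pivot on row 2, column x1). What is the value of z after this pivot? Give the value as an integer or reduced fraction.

Minimum ratio for x1: 10/7 = 10/7.
z changes by −(z-row coeff of x1)·ratio = −(-11/3)·(10/7) = 110/21.
New z = 32/3 + (110/21) = 334/21.

334/21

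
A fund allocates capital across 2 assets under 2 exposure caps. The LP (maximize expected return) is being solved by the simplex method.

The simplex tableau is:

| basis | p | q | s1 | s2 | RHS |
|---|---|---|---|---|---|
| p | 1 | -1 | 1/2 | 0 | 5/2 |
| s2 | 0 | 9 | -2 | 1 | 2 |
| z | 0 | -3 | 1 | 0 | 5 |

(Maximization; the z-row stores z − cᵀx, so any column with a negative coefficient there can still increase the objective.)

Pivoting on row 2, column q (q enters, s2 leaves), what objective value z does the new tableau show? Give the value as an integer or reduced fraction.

17/3

Minimum ratio for q: 2/9 = 2/9.
z changes by −(z-row coeff of q)·ratio = −(-3)·(2/9) = 2/3.
New z = 5 + (2/3) = 17/3.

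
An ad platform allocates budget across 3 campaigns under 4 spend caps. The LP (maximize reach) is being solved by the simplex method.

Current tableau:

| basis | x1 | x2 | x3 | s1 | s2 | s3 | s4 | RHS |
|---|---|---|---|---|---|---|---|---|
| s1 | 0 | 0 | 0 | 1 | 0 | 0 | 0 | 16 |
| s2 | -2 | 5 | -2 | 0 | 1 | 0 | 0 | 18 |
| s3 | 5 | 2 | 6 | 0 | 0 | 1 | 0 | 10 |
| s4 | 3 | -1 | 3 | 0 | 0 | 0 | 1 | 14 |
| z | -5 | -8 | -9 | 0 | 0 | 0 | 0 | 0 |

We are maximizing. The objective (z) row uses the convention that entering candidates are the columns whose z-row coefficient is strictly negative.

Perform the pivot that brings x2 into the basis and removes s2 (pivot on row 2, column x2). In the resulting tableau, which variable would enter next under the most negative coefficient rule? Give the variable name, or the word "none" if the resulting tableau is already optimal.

x3

Pivot element 5. New z-row = old z-row − (-8)·(row 2/5).
Updated z-row coefficients: x1: -41/5, x2: 0, x3: -61/5, s1: 0, s2: 8/5, s3: 0, s4: 0.
The most negative is -61/5 in column x3, so x3 would enter next.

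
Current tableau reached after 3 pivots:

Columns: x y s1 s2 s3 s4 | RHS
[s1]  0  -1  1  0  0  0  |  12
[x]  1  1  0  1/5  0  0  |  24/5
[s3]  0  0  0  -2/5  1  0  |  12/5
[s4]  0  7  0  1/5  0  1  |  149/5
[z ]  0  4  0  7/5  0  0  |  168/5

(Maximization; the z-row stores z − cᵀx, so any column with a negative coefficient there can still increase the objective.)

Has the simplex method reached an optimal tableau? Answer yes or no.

yes

No objective-row coefficient is strictly negative, so no entering variable exists; the tableau is optimal.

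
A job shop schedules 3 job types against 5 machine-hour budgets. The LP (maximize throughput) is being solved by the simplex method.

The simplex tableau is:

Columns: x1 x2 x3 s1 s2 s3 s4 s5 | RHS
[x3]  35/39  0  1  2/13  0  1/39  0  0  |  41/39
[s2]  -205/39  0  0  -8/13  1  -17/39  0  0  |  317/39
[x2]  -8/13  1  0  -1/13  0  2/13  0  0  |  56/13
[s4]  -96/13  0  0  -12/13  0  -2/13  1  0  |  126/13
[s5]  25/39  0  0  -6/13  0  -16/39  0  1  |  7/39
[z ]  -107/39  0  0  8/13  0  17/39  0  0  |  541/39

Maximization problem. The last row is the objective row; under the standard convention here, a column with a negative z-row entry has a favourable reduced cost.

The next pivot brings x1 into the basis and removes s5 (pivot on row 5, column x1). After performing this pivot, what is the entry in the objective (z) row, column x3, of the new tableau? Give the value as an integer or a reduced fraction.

0

Pivot element is row 5, column x1: 25/39.
Normalize row 5: new (row 5, x3) = 0/(25/39) = 0.
z-row ← z-row − (-107/39)·(new row 5): 0 − (-107/39)·0 = 0.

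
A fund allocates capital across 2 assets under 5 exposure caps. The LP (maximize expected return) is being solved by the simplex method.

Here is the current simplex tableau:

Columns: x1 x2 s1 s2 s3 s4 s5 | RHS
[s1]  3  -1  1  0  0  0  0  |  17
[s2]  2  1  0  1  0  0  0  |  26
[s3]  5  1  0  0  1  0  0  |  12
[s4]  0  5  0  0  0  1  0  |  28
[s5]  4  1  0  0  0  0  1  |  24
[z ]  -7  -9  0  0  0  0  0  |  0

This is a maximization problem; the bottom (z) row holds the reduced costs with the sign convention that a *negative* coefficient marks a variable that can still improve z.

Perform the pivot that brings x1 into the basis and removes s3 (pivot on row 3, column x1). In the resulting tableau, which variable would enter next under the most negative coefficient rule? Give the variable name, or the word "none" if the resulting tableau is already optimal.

Pivot element 5. New z-row = old z-row − (-7)·(row 3/5).
Updated z-row coefficients: x1: 0, x2: -38/5, s1: 0, s2: 0, s3: 7/5, s4: 0, s5: 0.
The most negative is -38/5 in column x2, so x2 would enter next.

x2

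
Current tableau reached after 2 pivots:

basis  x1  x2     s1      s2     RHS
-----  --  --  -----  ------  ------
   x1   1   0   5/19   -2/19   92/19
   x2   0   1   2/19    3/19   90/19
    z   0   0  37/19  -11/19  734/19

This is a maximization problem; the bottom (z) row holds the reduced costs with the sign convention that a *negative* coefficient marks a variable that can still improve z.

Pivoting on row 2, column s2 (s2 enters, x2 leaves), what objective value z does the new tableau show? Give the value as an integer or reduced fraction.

Minimum ratio for s2: (90/19)/(3/19) = 30.
z changes by −(z-row coeff of s2)·ratio = −(-11/19)·30 = 330/19.
New z = 734/19 + (330/19) = 56.

56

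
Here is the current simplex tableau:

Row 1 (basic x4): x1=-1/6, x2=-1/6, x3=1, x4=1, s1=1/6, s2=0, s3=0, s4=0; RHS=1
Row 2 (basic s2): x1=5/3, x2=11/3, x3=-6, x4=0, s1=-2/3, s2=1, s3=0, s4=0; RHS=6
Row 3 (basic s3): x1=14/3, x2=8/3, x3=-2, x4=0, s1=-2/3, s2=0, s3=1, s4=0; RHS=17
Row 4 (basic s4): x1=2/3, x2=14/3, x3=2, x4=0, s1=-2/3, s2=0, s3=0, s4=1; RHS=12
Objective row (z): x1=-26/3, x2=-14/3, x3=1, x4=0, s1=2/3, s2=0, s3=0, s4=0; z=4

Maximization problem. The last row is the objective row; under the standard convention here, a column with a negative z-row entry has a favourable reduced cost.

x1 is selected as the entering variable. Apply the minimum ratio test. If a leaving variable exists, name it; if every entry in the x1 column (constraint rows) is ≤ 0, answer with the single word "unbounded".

Ratios: row 1 (x4): entry -1/6 ≤ 0, skip; row 2 (s2): 6/(5/3) = 18/5; row 3 (s3): 17/(14/3) = 51/14; row 4 (s4): 12/(2/3) = 18.
Minimum ratio is in the s2 row, so s2 leaves.

s2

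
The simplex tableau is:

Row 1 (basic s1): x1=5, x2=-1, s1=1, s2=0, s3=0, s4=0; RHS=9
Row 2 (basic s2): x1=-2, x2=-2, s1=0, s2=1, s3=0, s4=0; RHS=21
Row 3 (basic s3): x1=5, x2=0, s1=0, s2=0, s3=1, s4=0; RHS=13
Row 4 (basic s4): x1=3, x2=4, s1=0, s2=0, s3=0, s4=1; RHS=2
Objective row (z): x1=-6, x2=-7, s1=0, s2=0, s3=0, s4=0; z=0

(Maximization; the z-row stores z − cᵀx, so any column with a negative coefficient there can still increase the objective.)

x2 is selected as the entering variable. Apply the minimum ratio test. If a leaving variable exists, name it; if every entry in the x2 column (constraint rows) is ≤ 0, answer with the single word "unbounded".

Ratios: row 1 (s1): entry -1 ≤ 0, skip; row 2 (s2): entry -2 ≤ 0, skip; row 3 (s3): entry 0 ≤ 0, skip; row 4 (s4): 2/4 = 1/2.
Minimum ratio is in the s4 row, so s4 leaves.

s4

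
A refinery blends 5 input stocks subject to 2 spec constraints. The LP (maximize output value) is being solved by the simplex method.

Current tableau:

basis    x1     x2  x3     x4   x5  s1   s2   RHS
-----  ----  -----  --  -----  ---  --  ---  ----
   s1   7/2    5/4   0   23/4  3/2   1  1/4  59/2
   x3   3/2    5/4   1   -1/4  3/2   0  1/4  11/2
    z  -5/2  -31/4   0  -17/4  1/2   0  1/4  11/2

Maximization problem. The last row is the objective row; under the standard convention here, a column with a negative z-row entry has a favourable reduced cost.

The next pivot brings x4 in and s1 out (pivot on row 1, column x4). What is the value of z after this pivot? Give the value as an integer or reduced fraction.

Minimum ratio for x4: (59/2)/(23/4) = 118/23.
z changes by −(z-row coeff of x4)·ratio = −(-17/4)·(118/23) = 1003/46.
New z = 11/2 + (1003/46) = 628/23.

628/23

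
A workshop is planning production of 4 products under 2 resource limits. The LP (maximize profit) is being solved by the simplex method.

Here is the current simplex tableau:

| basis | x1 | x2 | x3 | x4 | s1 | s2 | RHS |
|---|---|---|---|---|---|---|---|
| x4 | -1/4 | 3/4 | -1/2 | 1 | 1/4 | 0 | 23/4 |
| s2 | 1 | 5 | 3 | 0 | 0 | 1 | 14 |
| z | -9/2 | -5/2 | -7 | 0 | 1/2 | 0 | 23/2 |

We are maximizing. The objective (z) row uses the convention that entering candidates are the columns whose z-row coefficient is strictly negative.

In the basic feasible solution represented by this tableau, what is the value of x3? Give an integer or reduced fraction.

x3 is nonbasic (not in the basis column), so its value in the current BFS is 0.

0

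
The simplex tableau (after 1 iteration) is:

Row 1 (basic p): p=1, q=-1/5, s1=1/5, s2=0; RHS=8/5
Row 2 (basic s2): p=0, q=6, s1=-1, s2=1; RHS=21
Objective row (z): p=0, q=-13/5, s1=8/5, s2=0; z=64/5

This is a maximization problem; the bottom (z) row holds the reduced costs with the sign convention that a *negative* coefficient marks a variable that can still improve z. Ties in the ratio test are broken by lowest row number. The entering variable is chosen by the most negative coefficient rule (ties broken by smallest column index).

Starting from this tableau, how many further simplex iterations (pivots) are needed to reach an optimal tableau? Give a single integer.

pivot: q in, s2 out → z = 219/10
No improving column remains; optimal.

1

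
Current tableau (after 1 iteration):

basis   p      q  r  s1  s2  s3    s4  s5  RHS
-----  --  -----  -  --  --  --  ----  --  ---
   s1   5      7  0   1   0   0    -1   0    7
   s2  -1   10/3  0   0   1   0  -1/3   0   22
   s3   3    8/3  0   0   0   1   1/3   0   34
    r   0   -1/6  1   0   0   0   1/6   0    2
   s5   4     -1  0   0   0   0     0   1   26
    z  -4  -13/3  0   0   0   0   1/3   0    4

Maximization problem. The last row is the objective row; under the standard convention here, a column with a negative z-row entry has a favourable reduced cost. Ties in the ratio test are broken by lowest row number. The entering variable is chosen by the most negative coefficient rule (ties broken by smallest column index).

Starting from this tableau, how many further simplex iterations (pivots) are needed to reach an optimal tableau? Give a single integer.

3

pivot: q in, s1 out → z = 25/3
pivot: p in, q out → z = 48/5
pivot: s4 in, r out → z = 76/5
No improving column remains; optimal.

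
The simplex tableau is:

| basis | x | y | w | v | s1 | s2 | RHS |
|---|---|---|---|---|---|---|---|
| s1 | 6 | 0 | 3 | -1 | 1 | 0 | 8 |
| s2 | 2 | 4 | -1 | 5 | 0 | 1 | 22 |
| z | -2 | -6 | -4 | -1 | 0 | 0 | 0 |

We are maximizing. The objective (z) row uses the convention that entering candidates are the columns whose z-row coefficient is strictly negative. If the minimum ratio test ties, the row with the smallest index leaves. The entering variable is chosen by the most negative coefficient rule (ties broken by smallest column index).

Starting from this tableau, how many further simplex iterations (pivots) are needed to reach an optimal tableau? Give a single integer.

2

pivot: y in, s2 out → z = 33
pivot: w in, s1 out → z = 143/3
No improving column remains; optimal.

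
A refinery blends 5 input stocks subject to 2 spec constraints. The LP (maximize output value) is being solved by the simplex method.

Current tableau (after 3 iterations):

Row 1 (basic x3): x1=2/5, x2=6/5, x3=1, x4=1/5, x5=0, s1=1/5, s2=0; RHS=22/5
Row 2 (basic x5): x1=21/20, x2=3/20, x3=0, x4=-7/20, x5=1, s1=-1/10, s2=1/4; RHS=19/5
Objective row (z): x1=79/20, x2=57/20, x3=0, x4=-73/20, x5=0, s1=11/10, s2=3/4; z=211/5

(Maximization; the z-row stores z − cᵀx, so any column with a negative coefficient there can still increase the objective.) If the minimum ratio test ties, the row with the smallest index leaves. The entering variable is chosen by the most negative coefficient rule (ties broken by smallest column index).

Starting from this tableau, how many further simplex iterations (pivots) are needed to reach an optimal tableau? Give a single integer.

pivot: x4 in, x3 out → z = 245/2
No improving column remains; optimal.

1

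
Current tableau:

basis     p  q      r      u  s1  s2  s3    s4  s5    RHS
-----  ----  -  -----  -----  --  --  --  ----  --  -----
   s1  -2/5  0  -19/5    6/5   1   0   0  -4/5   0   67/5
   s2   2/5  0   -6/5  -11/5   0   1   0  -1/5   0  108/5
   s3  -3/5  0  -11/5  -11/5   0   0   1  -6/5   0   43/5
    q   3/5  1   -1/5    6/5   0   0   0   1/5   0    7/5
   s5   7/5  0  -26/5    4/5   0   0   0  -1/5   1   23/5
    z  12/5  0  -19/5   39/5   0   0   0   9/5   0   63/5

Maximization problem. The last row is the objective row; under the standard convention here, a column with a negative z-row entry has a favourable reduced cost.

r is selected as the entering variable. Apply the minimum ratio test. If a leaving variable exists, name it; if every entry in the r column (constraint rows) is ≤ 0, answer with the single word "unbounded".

r-column entries: row 1: -19/5, row 2: -6/5, row 3: -11/5, row 4: -1/5, row 5: -26/5. All ≤ 0, so r can increase without bound; the LP is unbounded in this direction.

unbounded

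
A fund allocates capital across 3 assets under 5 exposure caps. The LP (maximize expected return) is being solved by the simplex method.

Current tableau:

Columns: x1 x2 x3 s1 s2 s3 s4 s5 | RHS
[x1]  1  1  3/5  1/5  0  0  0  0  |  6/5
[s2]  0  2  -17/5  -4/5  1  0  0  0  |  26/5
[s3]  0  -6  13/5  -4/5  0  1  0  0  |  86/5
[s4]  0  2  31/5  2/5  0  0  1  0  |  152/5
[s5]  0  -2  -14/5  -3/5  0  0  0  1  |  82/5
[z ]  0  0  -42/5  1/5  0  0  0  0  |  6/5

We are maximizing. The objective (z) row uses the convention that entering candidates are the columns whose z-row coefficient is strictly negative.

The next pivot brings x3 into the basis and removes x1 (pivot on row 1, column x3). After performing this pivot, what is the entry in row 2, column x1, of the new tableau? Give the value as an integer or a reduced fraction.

Pivot element is row 1, column x3: 3/5.
Normalize row 1: new (row 1, x1) = 1/(3/5) = 5/3.
row 2 ← row 2 − (-17/5)·(new row 1): 0 − (-17/5)·(5/3) = 17/3.

17/3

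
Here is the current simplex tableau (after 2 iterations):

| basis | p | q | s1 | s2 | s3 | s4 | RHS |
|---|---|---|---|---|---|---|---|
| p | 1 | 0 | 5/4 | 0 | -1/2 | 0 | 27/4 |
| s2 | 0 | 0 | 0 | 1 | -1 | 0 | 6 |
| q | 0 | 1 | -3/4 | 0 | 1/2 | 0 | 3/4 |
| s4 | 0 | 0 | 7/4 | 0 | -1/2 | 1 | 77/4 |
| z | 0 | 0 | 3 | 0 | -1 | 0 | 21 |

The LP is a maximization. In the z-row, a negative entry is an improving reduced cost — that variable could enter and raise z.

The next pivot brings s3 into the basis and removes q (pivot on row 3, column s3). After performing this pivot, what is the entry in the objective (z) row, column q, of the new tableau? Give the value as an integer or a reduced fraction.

Pivot element is row 3, column s3: 1/2.
Normalize row 3: new (row 3, q) = 1/(1/2) = 2.
z-row ← z-row − (-1)·(new row 3): 0 − (-1)·2 = 2.

2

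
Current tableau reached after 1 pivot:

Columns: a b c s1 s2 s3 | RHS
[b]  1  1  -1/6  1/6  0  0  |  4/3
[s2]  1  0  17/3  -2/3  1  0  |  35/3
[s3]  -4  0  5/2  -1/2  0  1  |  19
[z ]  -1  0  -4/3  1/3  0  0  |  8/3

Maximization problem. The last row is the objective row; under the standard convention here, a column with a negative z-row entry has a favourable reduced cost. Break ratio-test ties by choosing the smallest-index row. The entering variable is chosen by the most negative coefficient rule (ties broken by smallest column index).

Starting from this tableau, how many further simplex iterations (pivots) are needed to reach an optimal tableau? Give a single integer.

pivot: c in, s2 out → z = 92/17
pivot: a in, b out → z = 233/35
No improving column remains; optimal.

2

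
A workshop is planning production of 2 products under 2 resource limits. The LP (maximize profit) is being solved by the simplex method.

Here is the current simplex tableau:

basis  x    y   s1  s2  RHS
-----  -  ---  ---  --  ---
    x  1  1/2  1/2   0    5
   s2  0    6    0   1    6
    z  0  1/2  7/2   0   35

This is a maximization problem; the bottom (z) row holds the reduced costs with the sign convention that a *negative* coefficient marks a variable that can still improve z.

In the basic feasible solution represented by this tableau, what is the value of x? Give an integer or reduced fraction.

5

x is basic (row 1); its value is the RHS of that row: 5.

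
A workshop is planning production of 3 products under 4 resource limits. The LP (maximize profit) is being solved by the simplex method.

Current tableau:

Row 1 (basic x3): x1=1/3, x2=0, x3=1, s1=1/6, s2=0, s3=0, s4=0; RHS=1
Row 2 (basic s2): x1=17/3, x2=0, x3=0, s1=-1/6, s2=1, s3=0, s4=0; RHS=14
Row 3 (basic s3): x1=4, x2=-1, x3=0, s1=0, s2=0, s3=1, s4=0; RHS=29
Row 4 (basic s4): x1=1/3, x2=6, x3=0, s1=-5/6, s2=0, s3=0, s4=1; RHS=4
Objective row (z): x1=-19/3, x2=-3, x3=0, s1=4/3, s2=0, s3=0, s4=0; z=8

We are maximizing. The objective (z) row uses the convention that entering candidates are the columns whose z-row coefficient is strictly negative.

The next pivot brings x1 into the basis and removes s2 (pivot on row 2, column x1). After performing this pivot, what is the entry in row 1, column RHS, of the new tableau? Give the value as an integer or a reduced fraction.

3/17

Pivot element is row 2, column x1: 17/3.
Normalize row 2: new (row 2, RHS) = 14/(17/3) = 42/17.
row 1 ← row 1 − (1/3)·(new row 2): 1 − (1/3)·(42/17) = 3/17.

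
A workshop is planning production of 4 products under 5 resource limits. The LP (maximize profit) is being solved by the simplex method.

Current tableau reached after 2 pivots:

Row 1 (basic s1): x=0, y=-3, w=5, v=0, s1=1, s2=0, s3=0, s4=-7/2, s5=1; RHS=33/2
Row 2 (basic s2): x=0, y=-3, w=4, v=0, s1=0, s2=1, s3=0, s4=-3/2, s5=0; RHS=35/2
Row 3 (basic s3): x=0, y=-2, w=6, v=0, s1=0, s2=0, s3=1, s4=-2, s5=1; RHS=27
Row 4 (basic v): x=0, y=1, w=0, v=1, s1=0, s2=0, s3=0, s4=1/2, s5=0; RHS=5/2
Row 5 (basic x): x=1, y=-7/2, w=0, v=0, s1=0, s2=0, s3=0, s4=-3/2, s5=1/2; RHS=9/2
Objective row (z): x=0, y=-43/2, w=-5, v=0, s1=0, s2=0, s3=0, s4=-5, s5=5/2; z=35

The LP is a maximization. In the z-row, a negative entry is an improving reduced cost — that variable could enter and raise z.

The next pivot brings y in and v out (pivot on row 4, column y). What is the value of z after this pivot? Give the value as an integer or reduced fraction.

355/4

Minimum ratio for y: (5/2)/1 = 5/2.
z changes by −(z-row coeff of y)·ratio = −(-43/2)·(5/2) = 215/4.
New z = 35 + (215/4) = 355/4.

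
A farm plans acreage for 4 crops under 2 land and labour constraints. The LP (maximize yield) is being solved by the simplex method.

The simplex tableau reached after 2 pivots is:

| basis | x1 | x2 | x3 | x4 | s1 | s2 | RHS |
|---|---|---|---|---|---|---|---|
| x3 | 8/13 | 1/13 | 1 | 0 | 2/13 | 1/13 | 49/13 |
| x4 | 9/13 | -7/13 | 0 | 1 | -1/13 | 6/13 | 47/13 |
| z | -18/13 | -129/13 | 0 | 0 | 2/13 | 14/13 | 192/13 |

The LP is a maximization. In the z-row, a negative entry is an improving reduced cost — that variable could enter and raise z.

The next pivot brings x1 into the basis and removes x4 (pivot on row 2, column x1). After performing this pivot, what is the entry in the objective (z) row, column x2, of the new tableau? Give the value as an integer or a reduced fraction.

-11

Pivot element is row 2, column x1: 9/13.
Normalize row 2: new (row 2, x2) = (-7/13)/(9/13) = -7/9.
z-row ← z-row − (-18/13)·(new row 2): -129/13 − (-18/13)·(-7/9) = -11.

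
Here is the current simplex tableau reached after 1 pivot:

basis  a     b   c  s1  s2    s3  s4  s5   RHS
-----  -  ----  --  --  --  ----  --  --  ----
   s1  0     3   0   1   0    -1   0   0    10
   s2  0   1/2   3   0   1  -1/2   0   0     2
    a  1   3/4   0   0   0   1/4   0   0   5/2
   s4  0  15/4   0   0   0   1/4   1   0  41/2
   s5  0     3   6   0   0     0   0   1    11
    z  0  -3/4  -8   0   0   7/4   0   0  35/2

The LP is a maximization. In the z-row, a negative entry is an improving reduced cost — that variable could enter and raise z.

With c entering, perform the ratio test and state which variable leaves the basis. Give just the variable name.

Ratios: row 1 (s1): entry 0 ≤ 0, skip; row 2 (s2): 2/3 = 2/3; row 3 (a): entry 0 ≤ 0, skip; row 4 (s4): entry 0 ≤ 0, skip; row 5 (s5): 11/6 = 11/6.
Minimum ratio 2/3 is in the s2 row, so s2 leaves.

s2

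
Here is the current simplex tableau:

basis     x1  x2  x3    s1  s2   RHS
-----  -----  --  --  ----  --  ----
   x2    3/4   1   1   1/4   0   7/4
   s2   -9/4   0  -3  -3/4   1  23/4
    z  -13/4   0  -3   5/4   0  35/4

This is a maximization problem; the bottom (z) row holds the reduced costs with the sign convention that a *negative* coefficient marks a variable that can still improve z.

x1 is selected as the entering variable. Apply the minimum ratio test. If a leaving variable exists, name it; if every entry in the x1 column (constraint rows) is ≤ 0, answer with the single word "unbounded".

Ratios: row 1 (x2): (7/4)/(3/4) = 7/3; row 2 (s2): entry -9/4 ≤ 0, skip.
Minimum ratio is in the x2 row, so x2 leaves.

x2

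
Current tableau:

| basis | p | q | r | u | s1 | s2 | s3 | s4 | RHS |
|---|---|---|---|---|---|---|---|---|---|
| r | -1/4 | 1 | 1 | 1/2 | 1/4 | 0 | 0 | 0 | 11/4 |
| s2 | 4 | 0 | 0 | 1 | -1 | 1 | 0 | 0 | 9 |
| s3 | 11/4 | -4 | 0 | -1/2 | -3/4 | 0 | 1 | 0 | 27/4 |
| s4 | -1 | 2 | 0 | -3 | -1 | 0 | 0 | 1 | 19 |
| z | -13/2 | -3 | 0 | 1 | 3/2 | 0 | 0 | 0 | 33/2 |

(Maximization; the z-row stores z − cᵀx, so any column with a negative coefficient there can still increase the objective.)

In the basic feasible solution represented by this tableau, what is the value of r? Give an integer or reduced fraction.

11/4

r is basic (row 1); its value is the RHS of that row: 11/4.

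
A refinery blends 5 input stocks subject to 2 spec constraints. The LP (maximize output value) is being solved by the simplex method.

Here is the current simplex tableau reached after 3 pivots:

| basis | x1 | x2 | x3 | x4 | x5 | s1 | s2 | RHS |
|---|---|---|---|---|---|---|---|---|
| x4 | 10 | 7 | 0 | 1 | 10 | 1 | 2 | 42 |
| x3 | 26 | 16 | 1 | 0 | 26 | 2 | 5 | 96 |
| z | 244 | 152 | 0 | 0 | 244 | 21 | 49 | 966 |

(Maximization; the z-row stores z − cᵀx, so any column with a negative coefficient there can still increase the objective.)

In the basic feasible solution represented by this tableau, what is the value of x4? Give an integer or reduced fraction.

42

x4 is basic (row 1); its value is the RHS of that row: 42.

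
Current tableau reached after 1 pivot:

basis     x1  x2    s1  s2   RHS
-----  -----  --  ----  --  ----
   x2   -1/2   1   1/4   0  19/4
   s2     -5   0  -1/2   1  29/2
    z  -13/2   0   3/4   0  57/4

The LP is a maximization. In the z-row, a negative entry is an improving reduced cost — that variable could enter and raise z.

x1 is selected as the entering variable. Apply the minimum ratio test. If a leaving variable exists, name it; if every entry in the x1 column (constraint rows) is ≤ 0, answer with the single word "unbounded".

unbounded

x1-column entries: row 1: -1/2, row 2: -5. All ≤ 0, so x1 can increase without bound; the LP is unbounded in this direction.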